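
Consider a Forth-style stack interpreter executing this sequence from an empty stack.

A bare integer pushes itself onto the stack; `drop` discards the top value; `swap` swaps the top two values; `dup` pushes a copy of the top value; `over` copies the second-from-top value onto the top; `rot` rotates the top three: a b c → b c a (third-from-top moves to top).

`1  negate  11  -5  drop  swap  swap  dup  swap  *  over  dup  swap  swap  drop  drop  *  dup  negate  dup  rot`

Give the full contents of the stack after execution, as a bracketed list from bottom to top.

[121, 121, -121]

1      -> 1
negate -> -1
11     -> -1 11
-5     -> -1 11 -5
drop   -> -1 11
swap   -> 11 -1
swap   -> -1 11
dup    -> -1 11 11
swap   -> -1 11 11
*      -> -1 121
over   -> -1 121 -1
dup    -> -1 121 -1 -1
swap   -> -1 121 -1 -1
swap   -> -1 121 -1 -1
drop   -> -1 121 -1
drop   -> -1 121
*      -> -121
dup    -> -121 -121
negate -> -121 121
dup    -> -121 121 121
rot    -> 121 121 -121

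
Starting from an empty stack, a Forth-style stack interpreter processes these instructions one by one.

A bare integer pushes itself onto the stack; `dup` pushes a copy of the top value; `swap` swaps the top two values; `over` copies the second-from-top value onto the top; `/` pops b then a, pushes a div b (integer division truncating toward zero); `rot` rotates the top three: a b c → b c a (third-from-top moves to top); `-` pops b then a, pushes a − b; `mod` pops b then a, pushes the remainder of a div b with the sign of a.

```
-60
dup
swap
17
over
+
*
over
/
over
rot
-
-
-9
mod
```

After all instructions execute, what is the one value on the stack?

-7

-60  -> [-60]
dup  -> [-60, -60]
swap -> [-60, -60]
17   -> [-60, -60, 17]
over -> [-60, -60, 17, -60]
+    -> [-60, -60, -43]
*    -> [-60, 2580]
over -> [-60, 2580, -60]
/    -> [-60, -43]
over -> [-60, -43, -60]
rot  -> [-43, -60, -60]
-    -> [-43, 0]
-    -> [-43]
-9   -> [-43, -9]
mod  -> [-7]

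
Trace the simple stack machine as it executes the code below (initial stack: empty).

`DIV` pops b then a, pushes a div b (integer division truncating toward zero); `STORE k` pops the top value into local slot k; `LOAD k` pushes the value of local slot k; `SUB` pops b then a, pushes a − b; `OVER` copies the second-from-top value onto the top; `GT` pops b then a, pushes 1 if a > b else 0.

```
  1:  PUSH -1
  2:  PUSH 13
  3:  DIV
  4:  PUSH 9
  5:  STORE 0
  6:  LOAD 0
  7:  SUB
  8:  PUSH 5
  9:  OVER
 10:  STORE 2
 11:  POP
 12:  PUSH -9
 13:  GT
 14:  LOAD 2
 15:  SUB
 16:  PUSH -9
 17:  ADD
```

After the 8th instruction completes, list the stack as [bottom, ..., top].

PUSH -1 : -1
PUSH 13 : -1 13
DIV     : 0
PUSH 9  : 0 9
STORE 0 : 0
LOAD 0  : 0 9
SUB     : -9
PUSH 5  : -9 5

[-9, 5]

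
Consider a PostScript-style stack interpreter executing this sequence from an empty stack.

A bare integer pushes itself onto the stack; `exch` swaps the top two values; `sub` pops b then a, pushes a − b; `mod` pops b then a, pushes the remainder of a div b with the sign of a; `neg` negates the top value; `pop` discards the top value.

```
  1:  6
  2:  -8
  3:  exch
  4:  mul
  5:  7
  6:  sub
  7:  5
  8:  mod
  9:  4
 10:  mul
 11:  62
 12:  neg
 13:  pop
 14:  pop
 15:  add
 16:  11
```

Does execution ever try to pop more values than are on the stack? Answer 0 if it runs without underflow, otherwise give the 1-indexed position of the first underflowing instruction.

15

6    : 6
-8   : 6 -8
exch : -8 6
mul  : -48
7    : -48 7
sub  : -55
5    : -55 5
mod  : 0
4    : 0 4
mul  : 0
62   : 0 62
neg  : 0 -62
pop  : 0
pop  : (empty)
add  — needs 2 operands, stack has 0 → underflow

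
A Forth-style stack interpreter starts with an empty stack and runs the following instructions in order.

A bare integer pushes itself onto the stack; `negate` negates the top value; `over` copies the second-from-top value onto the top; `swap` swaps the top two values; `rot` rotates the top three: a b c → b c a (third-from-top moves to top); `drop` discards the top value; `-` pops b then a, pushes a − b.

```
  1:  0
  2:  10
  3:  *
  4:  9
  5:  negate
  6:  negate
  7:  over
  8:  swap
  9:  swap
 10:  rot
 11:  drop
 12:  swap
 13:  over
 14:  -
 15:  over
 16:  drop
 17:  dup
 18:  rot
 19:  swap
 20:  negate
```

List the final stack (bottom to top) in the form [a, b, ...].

[9, 0, -9]

0      → 0
10     → 0 10
*      → 0
9      → 0 9
negate → 0 -9
negate → 0 9
over   → 0 9 0
swap   → 0 0 9
swap   → 0 9 0
rot    → 9 0 0
drop   → 9 0
swap   → 0 9
over   → 0 9 0
-      → 0 9
over   → 0 9 0
drop   → 0 9
dup    → 0 9 9
rot    → 9 9 0
swap   → 9 0 9
negate → 9 0 -9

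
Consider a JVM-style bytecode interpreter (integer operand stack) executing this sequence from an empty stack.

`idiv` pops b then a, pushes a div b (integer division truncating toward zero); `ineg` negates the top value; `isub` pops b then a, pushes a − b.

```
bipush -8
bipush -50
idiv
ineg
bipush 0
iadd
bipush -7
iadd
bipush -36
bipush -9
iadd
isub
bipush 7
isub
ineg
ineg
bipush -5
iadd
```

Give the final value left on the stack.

26

bipush -8  -> -8
bipush -50 -> -8 -50
idiv       -> 0
ineg       -> 0
bipush 0   -> 0 0
iadd       -> 0
bipush -7  -> 0 -7
iadd       -> -7
bipush -36 -> -7 -36
bipush -9  -> -7 -36 -9
iadd       -> -7 -45
isub       -> 38
bipush 7   -> 38 7
isub       -> 31
ineg       -> -31
ineg       -> 31
bipush -5  -> 31 -5
iadd       -> 26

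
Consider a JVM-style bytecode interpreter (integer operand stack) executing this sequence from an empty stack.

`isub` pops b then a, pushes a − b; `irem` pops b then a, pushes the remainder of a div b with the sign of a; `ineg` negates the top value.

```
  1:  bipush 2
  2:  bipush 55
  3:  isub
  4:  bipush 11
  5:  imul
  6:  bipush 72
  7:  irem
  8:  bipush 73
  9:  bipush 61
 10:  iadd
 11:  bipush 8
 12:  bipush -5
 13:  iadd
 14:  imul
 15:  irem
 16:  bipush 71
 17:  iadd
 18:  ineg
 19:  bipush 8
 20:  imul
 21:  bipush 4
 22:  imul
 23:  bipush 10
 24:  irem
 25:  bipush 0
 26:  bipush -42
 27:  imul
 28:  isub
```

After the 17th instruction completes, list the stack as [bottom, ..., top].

[64]

bipush 2  : 2
bipush 55 : 2 55
isub      : -53
bipush 11 : -53 11
imul      : -583
bipush 72 : -583 72
irem      : -7
bipush 73 : -7 73
bipush 61 : -7 73 61
iadd      : -7 134
bipush 8  : -7 134 8
bipush -5 : -7 134 8 -5
iadd      : -7 134 3
imul      : -7 402
irem      : -7
bipush 71 : -7 71
iadd      : 64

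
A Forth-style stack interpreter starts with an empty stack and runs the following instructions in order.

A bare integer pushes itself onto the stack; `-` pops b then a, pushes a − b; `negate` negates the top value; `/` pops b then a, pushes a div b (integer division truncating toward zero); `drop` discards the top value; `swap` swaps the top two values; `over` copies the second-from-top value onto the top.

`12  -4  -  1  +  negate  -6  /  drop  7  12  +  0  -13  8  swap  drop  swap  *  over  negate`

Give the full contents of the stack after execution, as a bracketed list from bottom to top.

12     : 12
-4     : 12 -4
-      : 16
1      : 16 1
+      : 17
negate : -17
-6     : -17 -6
/      : 2
drop   : (empty)
7      : 7
12     : 7 12
+      : 19
0      : 19 0
-13    : 19 0 -13
8      : 19 0 -13 8
swap   : 19 0 8 -13
drop   : 19 0 8
swap   : 19 8 0
*      : 19 0
over   : 19 0 19
negate : 19 0 -19

[19, 0, -19]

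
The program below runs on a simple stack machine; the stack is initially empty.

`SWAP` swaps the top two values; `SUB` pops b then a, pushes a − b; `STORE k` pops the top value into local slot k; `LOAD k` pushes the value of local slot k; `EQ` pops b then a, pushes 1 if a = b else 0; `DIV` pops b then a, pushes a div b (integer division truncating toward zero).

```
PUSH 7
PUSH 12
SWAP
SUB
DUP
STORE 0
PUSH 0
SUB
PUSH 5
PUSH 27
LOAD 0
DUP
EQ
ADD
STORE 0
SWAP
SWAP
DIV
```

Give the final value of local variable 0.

28

PUSH 7  : [7]
PUSH 12 : [7, 12]
SWAP    : [12, 7]
SUB     : [5]
DUP     : [5, 5]
STORE 0 : [5]
PUSH 0  : [5, 0]
SUB     : [5]
PUSH 5  : [5, 5]
PUSH 27 : [5, 5, 27]
LOAD 0  : [5, 5, 27, 5]
DUP     : [5, 5, 27, 5, 5]
EQ      : [5, 5, 27, 1]
ADD     : [5, 5, 28]
STORE 0 : [5, 5]
SWAP    : [5, 5]
SWAP    : [5, 5]
DIV     : [1]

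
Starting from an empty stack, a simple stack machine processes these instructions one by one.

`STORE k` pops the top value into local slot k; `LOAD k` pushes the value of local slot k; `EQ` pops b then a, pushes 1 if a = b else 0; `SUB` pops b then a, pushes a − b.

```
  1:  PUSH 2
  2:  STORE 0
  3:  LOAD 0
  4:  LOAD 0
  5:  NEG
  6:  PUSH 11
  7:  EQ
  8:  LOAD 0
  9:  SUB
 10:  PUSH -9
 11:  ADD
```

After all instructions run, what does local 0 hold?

2

PUSH 2  : [2]
STORE 0 : []
LOAD 0  : [2]
LOAD 0  : [2, 2]
NEG     : [2, -2]
PUSH 11 : [2, -2, 11]
EQ      : [2, 0]
LOAD 0  : [2, 0, 2]
SUB     : [2, -2]
PUSH -9 : [2, -2, -9]
ADD     : [2, -11]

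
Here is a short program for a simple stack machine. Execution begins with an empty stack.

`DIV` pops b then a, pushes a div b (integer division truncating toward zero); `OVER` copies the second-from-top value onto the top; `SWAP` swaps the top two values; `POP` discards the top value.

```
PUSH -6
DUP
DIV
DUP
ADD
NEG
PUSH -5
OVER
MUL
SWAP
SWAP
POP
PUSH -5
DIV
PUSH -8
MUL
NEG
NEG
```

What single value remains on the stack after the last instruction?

0

PUSH -6  -6
DUP      -6 -6
DIV      1
DUP      1 1
ADD      2
NEG      -2
PUSH -5  -2 -5
OVER     -2 -5 -2
MUL      -2 10
SWAP     10 -2
SWAP     -2 10
POP      -2
PUSH -5  -2 -5
DIV      0
PUSH -8  0 -8
MUL      0
NEG      0
NEG      0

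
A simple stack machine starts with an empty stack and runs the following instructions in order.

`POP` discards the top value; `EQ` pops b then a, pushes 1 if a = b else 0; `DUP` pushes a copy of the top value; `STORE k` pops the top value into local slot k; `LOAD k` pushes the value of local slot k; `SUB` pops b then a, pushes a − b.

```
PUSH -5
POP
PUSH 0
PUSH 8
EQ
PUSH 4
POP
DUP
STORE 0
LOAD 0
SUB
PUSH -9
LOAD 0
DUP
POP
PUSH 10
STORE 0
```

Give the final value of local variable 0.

PUSH -5  -5
POP      (empty)
PUSH 0   0
PUSH 8   0 8
EQ       0
PUSH 4   0 4
POP      0
DUP      0 0
STORE 0  0
LOAD 0   0 0
SUB      0
PUSH -9  0 -9
LOAD 0   0 -9 0
DUP      0 -9 0 0
POP      0 -9 0
PUSH 10  0 -9 0 10
STORE 0  0 -9 0

10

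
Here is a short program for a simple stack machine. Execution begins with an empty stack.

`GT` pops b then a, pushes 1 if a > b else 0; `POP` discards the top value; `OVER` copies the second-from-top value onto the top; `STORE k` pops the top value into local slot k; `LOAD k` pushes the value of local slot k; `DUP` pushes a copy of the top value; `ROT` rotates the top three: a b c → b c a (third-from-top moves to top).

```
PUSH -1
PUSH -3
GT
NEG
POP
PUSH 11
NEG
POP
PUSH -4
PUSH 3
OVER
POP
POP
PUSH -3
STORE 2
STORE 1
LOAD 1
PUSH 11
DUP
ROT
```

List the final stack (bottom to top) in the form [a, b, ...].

[11, 11, -4]

PUSH -1  -1
PUSH -3  -1 -3
GT       1
NEG      -1
POP      (empty)
PUSH 11  11
NEG      -11
POP      (empty)
PUSH -4  -4
PUSH 3   -4 3
OVER     -4 3 -4
POP      -4 3
POP      -4
PUSH -3  -4 -3
STORE 2  -4
STORE 1  (empty)
LOAD 1   -4
PUSH 11  -4 11
DUP      -4 11 11
ROT      11 11 -4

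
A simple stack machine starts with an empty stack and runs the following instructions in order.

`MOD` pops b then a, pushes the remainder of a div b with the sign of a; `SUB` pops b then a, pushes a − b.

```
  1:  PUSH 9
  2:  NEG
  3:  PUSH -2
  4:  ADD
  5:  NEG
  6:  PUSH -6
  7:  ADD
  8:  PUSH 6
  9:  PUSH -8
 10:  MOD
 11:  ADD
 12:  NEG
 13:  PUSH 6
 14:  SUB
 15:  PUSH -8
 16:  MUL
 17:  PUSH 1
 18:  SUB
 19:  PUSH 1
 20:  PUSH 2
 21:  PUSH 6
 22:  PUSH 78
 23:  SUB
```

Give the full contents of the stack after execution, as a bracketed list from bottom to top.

[135, 1, 2, -72]

PUSH 9   [9]
NEG      [-9]
PUSH -2  [-9, -2]
ADD      [-11]
NEG      [11]
PUSH -6  [11, -6]
ADD      [5]
PUSH 6   [5, 6]
PUSH -8  [5, 6, -8]
MOD      [5, 6]
ADD      [11]
NEG      [-11]
PUSH 6   [-11, 6]
SUB      [-17]
PUSH -8  [-17, -8]
MUL      [136]
PUSH 1   [136, 1]
SUB      [135]
PUSH 1   [135, 1]
PUSH 2   [135, 1, 2]
PUSH 6   [135, 1, 2, 6]
PUSH 78  [135, 1, 2, 6, 78]
SUB      [135, 1, 2, -72]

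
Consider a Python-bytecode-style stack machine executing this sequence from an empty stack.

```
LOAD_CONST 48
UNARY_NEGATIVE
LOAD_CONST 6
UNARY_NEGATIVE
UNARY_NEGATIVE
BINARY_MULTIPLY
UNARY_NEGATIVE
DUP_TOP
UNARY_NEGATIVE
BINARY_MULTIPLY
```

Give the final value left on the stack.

LOAD_CONST 48   -> 48
UNARY_NEGATIVE  -> -48
LOAD_CONST 6    -> -48 6
UNARY_NEGATIVE  -> -48 -6
UNARY_NEGATIVE  -> -48 6
BINARY_MULTIPLY -> -288
UNARY_NEGATIVE  -> 288
DUP_TOP         -> 288 288
UNARY_NEGATIVE  -> 288 -288
BINARY_MULTIPLY -> -82944

-82944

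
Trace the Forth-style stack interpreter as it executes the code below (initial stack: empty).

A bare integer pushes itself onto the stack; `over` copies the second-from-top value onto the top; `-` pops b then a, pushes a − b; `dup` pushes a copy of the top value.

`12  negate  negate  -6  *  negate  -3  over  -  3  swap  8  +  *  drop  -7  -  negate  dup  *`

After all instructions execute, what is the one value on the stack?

6241

12     → [12]
negate → [-12]
negate → [12]
-6     → [12, -6]
*      → [-72]
negate → [72]
-3     → [72, -3]
over   → [72, -3, 72]
-      → [72, -75]
3      → [72, -75, 3]
swap   → [72, 3, -75]
8      → [72, 3, -75, 8]
+      → [72, 3, -67]
*      → [72, -201]
drop   → [72]
-7     → [72, -7]
-      → [79]
negate → [-79]
dup    → [-79, -79]
*      → [6241]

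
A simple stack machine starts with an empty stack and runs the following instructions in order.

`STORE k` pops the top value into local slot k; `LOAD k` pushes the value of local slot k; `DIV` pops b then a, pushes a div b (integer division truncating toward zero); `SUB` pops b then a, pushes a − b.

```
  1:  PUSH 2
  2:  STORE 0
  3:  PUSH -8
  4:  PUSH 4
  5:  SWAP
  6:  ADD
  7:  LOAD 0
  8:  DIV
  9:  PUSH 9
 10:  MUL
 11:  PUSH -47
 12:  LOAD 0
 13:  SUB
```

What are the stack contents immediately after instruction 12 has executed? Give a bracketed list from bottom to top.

[-18, -47, 2]

PUSH 2   → [2]
STORE 0  → []
PUSH -8  → [-8]
PUSH 4   → [-8, 4]
SWAP     → [4, -8]
ADD      → [-4]
LOAD 0   → [-4, 2]
DIV      → [-2]
PUSH 9   → [-2, 9]
MUL      → [-18]
PUSH -47 → [-18, -47]
LOAD 0   → [-18, -47, 2]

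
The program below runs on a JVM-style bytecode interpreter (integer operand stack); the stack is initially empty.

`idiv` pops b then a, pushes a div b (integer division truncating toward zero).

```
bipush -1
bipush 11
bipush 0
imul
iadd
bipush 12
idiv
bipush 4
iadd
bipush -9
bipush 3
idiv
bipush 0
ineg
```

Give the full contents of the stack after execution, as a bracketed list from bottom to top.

bipush -1 -> [-1]
bipush 11 -> [-1, 11]
bipush 0  -> [-1, 11, 0]
imul      -> [-1, 0]
iadd      -> [-1]
bipush 12 -> [-1, 12]
idiv      -> [0]
bipush 4  -> [0, 4]
iadd      -> [4]
bipush -9 -> [4, -9]
bipush 3  -> [4, -9, 3]
idiv      -> [4, -3]
bipush 0  -> [4, -3, 0]
ineg      -> [4, -3, 0]

[4, -3, 0]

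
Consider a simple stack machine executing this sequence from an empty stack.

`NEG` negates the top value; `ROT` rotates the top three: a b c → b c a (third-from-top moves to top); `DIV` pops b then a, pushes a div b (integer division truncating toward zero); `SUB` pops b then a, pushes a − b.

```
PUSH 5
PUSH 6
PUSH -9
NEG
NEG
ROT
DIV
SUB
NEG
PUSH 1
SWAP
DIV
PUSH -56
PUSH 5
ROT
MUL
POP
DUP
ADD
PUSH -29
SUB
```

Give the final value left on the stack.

-83

PUSH 5   -> [5]
PUSH 6   -> [5, 6]
PUSH -9  -> [5, 6, -9]
NEG      -> [5, 6, 9]
NEG      -> [5, 6, -9]
ROT      -> [6, -9, 5]
DIV      -> [6, -1]
SUB      -> [7]
NEG      -> [-7]
PUSH 1   -> [-7, 1]
SWAP     -> [1, -7]
DIV      -> [0]
PUSH -56 -> [0, -56]
PUSH 5   -> [0, -56, 5]
ROT      -> [-56, 5, 0]
MUL      -> [-56, 0]
POP      -> [-56]
DUP      -> [-56, -56]
ADD      -> [-112]
PUSH -29 -> [-112, -29]
SUB      -> [-83]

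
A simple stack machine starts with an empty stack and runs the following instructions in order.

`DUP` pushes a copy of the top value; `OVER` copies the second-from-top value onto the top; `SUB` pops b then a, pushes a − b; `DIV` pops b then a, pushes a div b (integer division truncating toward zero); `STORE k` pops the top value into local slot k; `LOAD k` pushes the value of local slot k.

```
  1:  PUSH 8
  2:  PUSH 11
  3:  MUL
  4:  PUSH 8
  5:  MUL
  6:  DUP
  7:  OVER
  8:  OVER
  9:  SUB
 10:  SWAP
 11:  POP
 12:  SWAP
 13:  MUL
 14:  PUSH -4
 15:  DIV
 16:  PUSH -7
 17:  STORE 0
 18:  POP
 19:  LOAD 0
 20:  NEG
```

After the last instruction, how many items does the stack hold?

PUSH 8  : 8
PUSH 11 : 8 11
MUL     : 88
PUSH 8  : 88 8
MUL     : 704
DUP     : 704 704
OVER    : 704 704 704
OVER    : 704 704 704 704
SUB     : 704 704 0
SWAP    : 704 0 704
POP     : 704 0
SWAP    : 0 704
MUL     : 0
PUSH -4 : 0 -4
DIV     : 0
PUSH -7 : 0 -7
STORE 0 : 0
POP     : (empty)
LOAD 0  : -7
NEG     : 7

1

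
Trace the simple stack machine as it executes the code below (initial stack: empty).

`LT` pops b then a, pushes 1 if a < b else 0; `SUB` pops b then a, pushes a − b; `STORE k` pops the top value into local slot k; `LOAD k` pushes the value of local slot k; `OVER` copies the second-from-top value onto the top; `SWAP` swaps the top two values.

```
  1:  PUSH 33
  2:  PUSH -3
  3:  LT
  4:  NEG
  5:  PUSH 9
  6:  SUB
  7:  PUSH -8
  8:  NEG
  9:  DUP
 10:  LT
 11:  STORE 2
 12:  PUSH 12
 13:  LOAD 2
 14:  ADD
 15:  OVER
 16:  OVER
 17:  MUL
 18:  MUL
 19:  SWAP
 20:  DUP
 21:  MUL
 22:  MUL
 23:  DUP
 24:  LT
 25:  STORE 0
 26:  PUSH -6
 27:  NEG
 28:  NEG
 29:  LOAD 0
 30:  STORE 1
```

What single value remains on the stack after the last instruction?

-6

PUSH 33 → [33]
PUSH -3 → [33, -3]
LT      → [0]
NEG     → [0]
PUSH 9  → [0, 9]
SUB     → [-9]
PUSH -8 → [-9, -8]
NEG     → [-9, 8]
DUP     → [-9, 8, 8]
LT      → [-9, 0]
STORE 2 → [-9]
PUSH 12 → [-9, 12]
LOAD 2  → [-9, 12, 0]
ADD     → [-9, 12]
OVER    → [-9, 12, -9]
OVER    → [-9, 12, -9, 12]
MUL     → [-9, 12, -108]
MUL     → [-9, -1296]
SWAP    → [-1296, -9]
DUP     → [-1296, -9, -9]
MUL     → [-1296, 81]
MUL     → [-104976]
DUP     → [-104976, -104976]
LT      → [0]
STORE 0 → []
PUSH -6 → [-6]
NEG     → [6]
NEG     → [-6]
LOAD 0  → [-6, 0]
STORE 1 → [-6]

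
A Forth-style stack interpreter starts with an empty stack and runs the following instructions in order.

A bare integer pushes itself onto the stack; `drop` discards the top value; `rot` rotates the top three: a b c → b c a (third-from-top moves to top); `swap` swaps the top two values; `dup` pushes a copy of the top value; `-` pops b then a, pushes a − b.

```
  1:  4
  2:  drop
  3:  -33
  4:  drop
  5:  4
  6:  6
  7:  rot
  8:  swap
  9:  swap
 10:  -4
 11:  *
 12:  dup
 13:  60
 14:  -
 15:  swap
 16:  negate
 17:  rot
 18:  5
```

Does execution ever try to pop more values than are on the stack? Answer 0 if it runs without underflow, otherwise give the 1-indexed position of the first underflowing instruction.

7

4     4
drop  (empty)
-33   -33
drop  (empty)
4     4
6     4 6
rot  — needs 3 operands, stack has 2 → underflow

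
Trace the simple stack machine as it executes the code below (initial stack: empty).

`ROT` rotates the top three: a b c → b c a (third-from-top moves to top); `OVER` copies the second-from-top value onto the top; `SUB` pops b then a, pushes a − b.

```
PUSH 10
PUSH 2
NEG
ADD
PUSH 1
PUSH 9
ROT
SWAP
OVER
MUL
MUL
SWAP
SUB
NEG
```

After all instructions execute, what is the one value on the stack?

PUSH 10 : 10
PUSH 2  : 10 2
NEG     : 10 -2
ADD     : 8
PUSH 1  : 8 1
PUSH 9  : 8 1 9
ROT     : 1 9 8
SWAP    : 1 8 9
OVER    : 1 8 9 8
MUL     : 1 8 72
MUL     : 1 576
SWAP    : 576 1
SUB     : 575
NEG     : -575

-575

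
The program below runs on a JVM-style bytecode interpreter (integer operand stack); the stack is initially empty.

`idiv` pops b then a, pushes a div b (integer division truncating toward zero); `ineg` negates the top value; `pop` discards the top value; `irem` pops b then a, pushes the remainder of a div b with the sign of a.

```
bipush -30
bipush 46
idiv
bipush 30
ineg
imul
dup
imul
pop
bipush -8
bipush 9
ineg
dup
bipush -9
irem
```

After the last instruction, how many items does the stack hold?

bipush -30 : -30
bipush 46  : -30 46
idiv       : 0
bipush 30  : 0 30
ineg       : 0 -30
imul       : 0
dup        : 0 0
imul       : 0
pop        : (empty)
bipush -8  : -8
bipush 9   : -8 9
ineg       : -8 -9
dup        : -8 -9 -9
bipush -9  : -8 -9 -9 -9
irem       : -8 -9 0

3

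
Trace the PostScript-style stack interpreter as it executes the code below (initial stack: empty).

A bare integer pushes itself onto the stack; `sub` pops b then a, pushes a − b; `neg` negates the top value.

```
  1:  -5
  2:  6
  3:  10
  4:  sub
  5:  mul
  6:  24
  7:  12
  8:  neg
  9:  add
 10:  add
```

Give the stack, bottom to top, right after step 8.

[20, 24, -12]

-5  : [-5]
6   : [-5, 6]
10  : [-5, 6, 10]
sub : [-5, -4]
mul : [20]
24  : [20, 24]
12  : [20, 24, 12]
neg : [20, 24, -12]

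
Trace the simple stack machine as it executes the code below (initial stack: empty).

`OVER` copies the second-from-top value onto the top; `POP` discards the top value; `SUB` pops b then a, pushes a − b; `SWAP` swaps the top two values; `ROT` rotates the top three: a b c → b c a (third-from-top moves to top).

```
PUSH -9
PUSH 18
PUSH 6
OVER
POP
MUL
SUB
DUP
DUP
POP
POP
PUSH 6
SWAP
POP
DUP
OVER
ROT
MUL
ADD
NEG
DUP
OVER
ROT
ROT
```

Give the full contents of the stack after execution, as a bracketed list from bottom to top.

[-42, -42, -42]

PUSH -9 : [-9]
PUSH 18 : [-9, 18]
PUSH 6  : [-9, 18, 6]
OVER    : [-9, 18, 6, 18]
POP     : [-9, 18, 6]
MUL     : [-9, 108]
SUB     : [-117]
DUP     : [-117, -117]
DUP     : [-117, -117, -117]
POP     : [-117, -117]
POP     : [-117]
PUSH 6  : [-117, 6]
SWAP    : [6, -117]
POP     : [6]
DUP     : [6, 6]
OVER    : [6, 6, 6]
ROT     : [6, 6, 6]
MUL     : [6, 36]
ADD     : [42]
NEG     : [-42]
DUP     : [-42, -42]
OVER    : [-42, -42, -42]
ROT     : [-42, -42, -42]
ROT     : [-42, -42, -42]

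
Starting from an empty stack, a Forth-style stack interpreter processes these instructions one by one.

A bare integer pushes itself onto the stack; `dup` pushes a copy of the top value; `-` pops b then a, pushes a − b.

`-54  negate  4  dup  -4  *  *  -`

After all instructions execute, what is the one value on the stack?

118

-54    : [-54]
negate : [54]
4      : [54, 4]
dup    : [54, 4, 4]
-4     : [54, 4, 4, -4]
*      : [54, 4, -16]
*      : [54, -64]
-      : [118]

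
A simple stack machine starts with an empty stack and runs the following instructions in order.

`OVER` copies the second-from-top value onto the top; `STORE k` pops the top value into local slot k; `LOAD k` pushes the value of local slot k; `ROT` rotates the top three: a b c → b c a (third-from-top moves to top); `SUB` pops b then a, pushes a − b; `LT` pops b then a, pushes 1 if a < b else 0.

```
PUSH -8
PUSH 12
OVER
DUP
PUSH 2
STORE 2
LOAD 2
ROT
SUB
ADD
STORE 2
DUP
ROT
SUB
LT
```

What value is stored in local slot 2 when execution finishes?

2

PUSH -8 → -8
PUSH 12 → -8 12
OVER    → -8 12 -8
DUP     → -8 12 -8 -8
PUSH 2  → -8 12 -8 -8 2
STORE 2 → -8 12 -8 -8
LOAD 2  → -8 12 -8 -8 2
ROT     → -8 12 -8 2 -8
SUB     → -8 12 -8 10
ADD     → -8 12 2
STORE 2 → -8 12
DUP     → -8 12 12
ROT     → 12 12 -8
SUB     → 12 20
LT      → 1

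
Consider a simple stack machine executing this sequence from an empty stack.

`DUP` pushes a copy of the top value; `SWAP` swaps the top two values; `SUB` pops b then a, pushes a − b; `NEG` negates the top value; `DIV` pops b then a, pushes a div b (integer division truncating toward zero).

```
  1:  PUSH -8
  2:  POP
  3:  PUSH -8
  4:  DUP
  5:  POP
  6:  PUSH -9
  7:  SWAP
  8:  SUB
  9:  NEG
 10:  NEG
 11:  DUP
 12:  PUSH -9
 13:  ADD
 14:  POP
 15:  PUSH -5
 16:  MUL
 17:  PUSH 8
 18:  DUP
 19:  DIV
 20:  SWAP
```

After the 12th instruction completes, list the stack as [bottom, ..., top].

[-1, -1, -9]

PUSH -8 : -8
POP     : (empty)
PUSH -8 : -8
DUP     : -8 -8
POP     : -8
PUSH -9 : -8 -9
SWAP    : -9 -8
SUB     : -1
NEG     : 1
NEG     : -1
DUP     : -1 -1
PUSH -9 : -1 -1 -9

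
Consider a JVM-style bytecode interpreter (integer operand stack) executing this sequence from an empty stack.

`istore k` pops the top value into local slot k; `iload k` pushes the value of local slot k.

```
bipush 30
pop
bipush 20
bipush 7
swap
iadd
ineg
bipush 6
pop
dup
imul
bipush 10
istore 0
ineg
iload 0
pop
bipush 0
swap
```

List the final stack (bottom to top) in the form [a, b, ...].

bipush 30 → [30]
pop       → []
bipush 20 → [20]
bipush 7  → [20, 7]
swap      → [7, 20]
iadd      → [27]
ineg      → [-27]
bipush 6  → [-27, 6]
pop       → [-27]
dup       → [-27, -27]
imul      → [729]
bipush 10 → [729, 10]
istore 0  → [729]
ineg      → [-729]
iload 0   → [-729, 10]
pop       → [-729]
bipush 0  → [-729, 0]
swap      → [0, -729]

[0, -729]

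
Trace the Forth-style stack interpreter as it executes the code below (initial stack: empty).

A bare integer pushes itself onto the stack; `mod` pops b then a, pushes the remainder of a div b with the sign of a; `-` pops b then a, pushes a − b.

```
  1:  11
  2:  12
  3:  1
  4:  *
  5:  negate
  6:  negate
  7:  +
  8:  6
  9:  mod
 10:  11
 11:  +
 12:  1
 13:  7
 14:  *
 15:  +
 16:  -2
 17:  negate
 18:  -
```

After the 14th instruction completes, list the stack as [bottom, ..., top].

11     → [11]
12     → [11, 12]
1      → [11, 12, 1]
*      → [11, 12]
negate → [11, -12]
negate → [11, 12]
+      → [23]
6      → [23, 6]
mod    → [5]
11     → [5, 11]
+      → [16]
1      → [16, 1]
7      → [16, 1, 7]
*      → [16, 7]

[16, 7]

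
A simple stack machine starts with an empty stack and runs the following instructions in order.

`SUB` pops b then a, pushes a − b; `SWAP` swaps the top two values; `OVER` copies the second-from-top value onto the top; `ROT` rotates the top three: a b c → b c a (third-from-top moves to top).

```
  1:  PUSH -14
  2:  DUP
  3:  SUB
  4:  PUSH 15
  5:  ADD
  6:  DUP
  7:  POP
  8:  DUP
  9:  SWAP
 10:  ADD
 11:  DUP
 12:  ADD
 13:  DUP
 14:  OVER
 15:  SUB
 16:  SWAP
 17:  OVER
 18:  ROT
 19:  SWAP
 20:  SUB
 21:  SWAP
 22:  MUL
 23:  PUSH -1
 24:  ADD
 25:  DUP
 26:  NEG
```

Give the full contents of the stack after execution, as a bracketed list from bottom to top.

[-1, 1]

PUSH -14 -> -14
DUP      -> -14 -14
SUB      -> 0
PUSH 15  -> 0 15
ADD      -> 15
DUP      -> 15 15
POP      -> 15
DUP      -> 15 15
SWAP     -> 15 15
ADD      -> 30
DUP      -> 30 30
ADD      -> 60
DUP      -> 60 60
OVER     -> 60 60 60
SUB      -> 60 0
SWAP     -> 0 60
OVER     -> 0 60 0
ROT      -> 60 0 0
SWAP     -> 60 0 0
SUB      -> 60 0
SWAP     -> 0 60
MUL      -> 0
PUSH -1  -> 0 -1
ADD      -> -1
DUP      -> -1 -1
NEG      -> -1 1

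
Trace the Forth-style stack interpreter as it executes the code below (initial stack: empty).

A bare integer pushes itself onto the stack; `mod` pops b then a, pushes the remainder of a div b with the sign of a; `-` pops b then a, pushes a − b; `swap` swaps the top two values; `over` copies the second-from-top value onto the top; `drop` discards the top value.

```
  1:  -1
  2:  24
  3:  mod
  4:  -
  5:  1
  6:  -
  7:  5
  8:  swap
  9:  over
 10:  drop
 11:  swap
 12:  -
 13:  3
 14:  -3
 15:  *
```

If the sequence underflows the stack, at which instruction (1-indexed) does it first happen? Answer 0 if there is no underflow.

4

-1  : -1
24  : -1 24
mod : -1
-  — needs 2 operands, stack has 1 → underflow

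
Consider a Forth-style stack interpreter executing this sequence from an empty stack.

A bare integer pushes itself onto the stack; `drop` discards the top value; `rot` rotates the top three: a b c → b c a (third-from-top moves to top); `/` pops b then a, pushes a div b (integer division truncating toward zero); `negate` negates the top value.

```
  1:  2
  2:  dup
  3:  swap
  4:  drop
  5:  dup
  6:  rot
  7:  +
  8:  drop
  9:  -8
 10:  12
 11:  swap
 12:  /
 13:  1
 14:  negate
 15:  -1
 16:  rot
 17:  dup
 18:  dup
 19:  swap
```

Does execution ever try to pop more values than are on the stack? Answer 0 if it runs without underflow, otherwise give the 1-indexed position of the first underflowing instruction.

6

2    → [2]
dup  → [2, 2]
swap → [2, 2]
drop → [2]
dup  → [2, 2]
rot  — needs 3 operands, stack has 2 → underflow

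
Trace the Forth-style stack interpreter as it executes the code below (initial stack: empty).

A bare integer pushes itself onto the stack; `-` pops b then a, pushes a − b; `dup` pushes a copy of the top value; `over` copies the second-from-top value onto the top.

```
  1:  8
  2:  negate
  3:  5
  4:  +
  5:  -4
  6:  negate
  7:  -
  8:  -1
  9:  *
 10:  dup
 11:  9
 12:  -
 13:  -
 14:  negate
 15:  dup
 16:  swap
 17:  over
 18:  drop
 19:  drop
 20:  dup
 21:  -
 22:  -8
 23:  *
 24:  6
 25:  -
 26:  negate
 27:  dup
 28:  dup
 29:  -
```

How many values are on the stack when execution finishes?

2

8      -> [8]
negate -> [-8]
5      -> [-8, 5]
+      -> [-3]
-4     -> [-3, -4]
negate -> [-3, 4]
-      -> [-7]
-1     -> [-7, -1]
*      -> [7]
dup    -> [7, 7]
9      -> [7, 7, 9]
-      -> [7, -2]
-      -> [9]
negate -> [-9]
dup    -> [-9, -9]
swap   -> [-9, -9]
over   -> [-9, -9, -9]
drop   -> [-9, -9]
drop   -> [-9]
dup    -> [-9, -9]
-      -> [0]
-8     -> [0, -8]
*      -> [0]
6      -> [0, 6]
-      -> [-6]
negate -> [6]
dup    -> [6, 6]
dup    -> [6, 6, 6]
-      -> [6, 0]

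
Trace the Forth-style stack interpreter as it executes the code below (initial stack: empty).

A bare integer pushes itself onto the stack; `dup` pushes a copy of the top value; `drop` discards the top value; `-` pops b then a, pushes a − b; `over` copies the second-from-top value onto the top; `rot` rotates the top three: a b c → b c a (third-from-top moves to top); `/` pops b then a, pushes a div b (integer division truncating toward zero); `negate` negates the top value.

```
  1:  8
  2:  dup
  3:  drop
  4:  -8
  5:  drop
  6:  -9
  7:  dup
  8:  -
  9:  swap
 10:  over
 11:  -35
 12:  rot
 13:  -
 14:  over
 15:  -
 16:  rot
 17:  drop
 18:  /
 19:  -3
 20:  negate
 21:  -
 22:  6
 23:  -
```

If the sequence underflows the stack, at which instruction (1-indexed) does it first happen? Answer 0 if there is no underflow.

8      → 8
dup    → 8 8
drop   → 8
-8     → 8 -8
drop   → 8
-9     → 8 -9
dup    → 8 -9 -9
-      → 8 0
swap   → 0 8
over   → 0 8 0
-35    → 0 8 0 -35
rot    → 0 0 -35 8
-      → 0 0 -43
over   → 0 0 -43 0
-      → 0 0 -43
rot    → 0 -43 0
drop   → 0 -43
/      → 0
-3     → 0 -3
negate → 0 3
-      → -3
6      → -3 6
-      → -9

0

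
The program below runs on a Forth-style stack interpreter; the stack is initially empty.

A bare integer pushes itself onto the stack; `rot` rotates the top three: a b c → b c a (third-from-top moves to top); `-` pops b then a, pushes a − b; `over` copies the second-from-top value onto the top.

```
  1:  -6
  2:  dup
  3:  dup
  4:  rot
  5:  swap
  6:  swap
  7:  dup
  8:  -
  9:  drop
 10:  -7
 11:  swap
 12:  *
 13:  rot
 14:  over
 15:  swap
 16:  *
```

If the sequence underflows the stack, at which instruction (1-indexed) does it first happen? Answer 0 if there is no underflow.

-6   → [-6]
dup  → [-6, -6]
dup  → [-6, -6, -6]
rot  → [-6, -6, -6]
swap → [-6, -6, -6]
swap → [-6, -6, -6]
dup  → [-6, -6, -6, -6]
-    → [-6, -6, 0]
drop → [-6, -6]
-7   → [-6, -6, -7]
swap → [-6, -7, -6]
*    → [-6, 42]
rot  — needs 3 operands, stack has 2 → underflow

13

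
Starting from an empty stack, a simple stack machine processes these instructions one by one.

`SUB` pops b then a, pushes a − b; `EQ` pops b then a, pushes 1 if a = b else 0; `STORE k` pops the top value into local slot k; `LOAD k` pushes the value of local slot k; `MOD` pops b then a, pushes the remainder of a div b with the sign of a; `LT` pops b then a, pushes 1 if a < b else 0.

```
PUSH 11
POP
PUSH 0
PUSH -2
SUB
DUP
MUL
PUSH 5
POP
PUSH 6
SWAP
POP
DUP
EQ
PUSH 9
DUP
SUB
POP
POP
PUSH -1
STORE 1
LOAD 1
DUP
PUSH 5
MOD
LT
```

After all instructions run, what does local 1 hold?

-1

PUSH 11 → [11]
POP     → []
PUSH 0  → [0]
PUSH -2 → [0, -2]
SUB     → [2]
DUP     → [2, 2]
MUL     → [4]
PUSH 5  → [4, 5]
POP     → [4]
PUSH 6  → [4, 6]
SWAP    → [6, 4]
POP     → [6]
DUP     → [6, 6]
EQ      → [1]
PUSH 9  → [1, 9]
DUP     → [1, 9, 9]
SUB     → [1, 0]
POP     → [1]
POP     → []
PUSH -1 → [-1]
STORE 1 → []
LOAD 1  → [-1]
DUP     → [-1, -1]
PUSH 5  → [-1, -1, 5]
MOD     → [-1, -1]
LT      → [0]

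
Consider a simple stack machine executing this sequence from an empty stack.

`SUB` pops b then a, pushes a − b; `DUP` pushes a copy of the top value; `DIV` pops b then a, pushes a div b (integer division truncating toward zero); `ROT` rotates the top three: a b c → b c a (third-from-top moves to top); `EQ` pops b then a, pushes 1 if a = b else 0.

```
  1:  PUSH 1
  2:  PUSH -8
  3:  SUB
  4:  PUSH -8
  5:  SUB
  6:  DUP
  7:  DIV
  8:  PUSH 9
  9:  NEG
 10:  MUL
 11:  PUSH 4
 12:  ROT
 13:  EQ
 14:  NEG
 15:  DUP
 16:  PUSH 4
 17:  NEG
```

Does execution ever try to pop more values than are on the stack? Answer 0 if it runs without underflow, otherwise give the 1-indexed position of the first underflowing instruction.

PUSH 1   [1]
PUSH -8  [1, -8]
SUB      [9]
PUSH -8  [9, -8]
SUB      [17]
DUP      [17, 17]
DIV      [1]
PUSH 9   [1, 9]
NEG      [1, -9]
MUL      [-9]
PUSH 4   [-9, 4]
ROT  — needs 3 operands, stack has 2 → underflow

12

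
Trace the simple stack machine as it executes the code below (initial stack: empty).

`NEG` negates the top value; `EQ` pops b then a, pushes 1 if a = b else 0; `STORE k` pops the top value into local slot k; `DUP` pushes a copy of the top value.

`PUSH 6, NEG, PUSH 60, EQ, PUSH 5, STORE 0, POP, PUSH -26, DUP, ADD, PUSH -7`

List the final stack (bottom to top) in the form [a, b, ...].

PUSH 6   → 6
NEG      → -6
PUSH 60  → -6 60
EQ       → 0
PUSH 5   → 0 5
STORE 0  → 0
POP      → (empty)
PUSH -26 → -26
DUP      → -26 -26
ADD      → -52
PUSH -7  → -52 -7

[-52, -7]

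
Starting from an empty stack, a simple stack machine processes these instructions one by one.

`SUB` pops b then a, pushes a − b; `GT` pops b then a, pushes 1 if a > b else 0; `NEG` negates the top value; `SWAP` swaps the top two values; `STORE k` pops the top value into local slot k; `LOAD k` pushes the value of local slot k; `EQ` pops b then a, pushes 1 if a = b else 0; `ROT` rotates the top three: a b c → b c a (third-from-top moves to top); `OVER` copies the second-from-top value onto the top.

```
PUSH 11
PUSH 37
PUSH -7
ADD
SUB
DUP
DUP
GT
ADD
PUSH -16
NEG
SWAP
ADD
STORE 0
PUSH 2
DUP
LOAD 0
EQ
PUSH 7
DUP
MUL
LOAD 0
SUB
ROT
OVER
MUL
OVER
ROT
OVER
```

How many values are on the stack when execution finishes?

5

PUSH 11  -> 11
PUSH 37  -> 11 37
PUSH -7  -> 11 37 -7
ADD      -> 11 30
SUB      -> -19
DUP      -> -19 -19
DUP      -> -19 -19 -19
GT       -> -19 0
ADD      -> -19
PUSH -16 -> -19 -16
NEG      -> -19 16
SWAP     -> 16 -19
ADD      -> -3
STORE 0  -> (empty)
PUSH 2   -> 2
DUP      -> 2 2
LOAD 0   -> 2 2 -3
EQ       -> 2 0
PUSH 7   -> 2 0 7
DUP      -> 2 0 7 7
MUL      -> 2 0 49
LOAD 0   -> 2 0 49 -3
SUB      -> 2 0 52
ROT      -> 0 52 2
OVER     -> 0 52 2 52
MUL      -> 0 52 104
OVER     -> 0 52 104 52
ROT      -> 0 104 52 52
OVER     -> 0 104 52 52 52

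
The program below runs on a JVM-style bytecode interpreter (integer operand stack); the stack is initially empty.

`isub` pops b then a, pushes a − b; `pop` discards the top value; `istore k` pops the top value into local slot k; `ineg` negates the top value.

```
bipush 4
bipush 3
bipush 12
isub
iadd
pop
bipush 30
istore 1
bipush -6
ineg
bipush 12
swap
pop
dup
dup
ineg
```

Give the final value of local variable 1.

bipush 4  : [4]
bipush 3  : [4, 3]
bipush 12 : [4, 3, 12]
isub      : [4, -9]
iadd      : [-5]
pop       : []
bipush 30 : [30]
istore 1  : []
bipush -6 : [-6]
ineg      : [6]
bipush 12 : [6, 12]
swap      : [12, 6]
pop       : [12]
dup       : [12, 12]
dup       : [12, 12, 12]
ineg      : [12, 12, -12]

30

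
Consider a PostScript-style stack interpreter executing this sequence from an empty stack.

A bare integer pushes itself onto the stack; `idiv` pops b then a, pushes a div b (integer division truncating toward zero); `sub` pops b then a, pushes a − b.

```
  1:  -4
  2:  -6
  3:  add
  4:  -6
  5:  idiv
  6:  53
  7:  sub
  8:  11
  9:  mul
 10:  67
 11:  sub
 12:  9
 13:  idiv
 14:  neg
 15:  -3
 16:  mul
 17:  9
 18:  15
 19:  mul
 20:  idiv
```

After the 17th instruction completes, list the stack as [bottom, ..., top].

-4    -4
-6    -4 -6
add   -10
-6    -10 -6
idiv  1
53    1 53
sub   -52
11    -52 11
mul   -572
67    -572 67
sub   -639
9     -639 9
idiv  -71
neg   71
-3    71 -3
mul   -213
9     -213 9

[-213, 9]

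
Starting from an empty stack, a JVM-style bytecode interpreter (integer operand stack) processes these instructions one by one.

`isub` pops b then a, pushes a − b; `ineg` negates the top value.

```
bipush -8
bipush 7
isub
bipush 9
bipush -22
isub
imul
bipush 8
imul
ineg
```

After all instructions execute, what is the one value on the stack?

bipush -8   -8
bipush 7    -8 7
isub        -15
bipush 9    -15 9
bipush -22  -15 9 -22
isub        -15 31
imul        -465
bipush 8    -465 8
imul        -3720
ineg        3720

3720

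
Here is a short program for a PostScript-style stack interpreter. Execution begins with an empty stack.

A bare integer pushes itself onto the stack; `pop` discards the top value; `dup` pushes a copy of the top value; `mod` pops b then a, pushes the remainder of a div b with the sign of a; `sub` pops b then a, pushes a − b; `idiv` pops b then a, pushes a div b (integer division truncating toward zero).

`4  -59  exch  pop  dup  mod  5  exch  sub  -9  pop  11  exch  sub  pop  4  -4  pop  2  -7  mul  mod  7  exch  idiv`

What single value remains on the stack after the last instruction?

1

4    -> 4
-59  -> 4 -59
exch -> -59 4
pop  -> -59
dup  -> -59 -59
mod  -> 0
5    -> 0 5
exch -> 5 0
sub  -> 5
-9   -> 5 -9
pop  -> 5
11   -> 5 11
exch -> 11 5
sub  -> 6
pop  -> (empty)
4    -> 4
-4   -> 4 -4
pop  -> 4
2    -> 4 2
-7   -> 4 2 -7
mul  -> 4 -14
mod  -> 4
7    -> 4 7
exch -> 7 4
idiv -> 1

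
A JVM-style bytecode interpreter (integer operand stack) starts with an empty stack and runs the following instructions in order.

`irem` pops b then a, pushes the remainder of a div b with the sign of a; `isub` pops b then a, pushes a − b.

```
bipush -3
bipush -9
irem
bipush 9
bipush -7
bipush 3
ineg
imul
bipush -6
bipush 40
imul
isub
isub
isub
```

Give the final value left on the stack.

bipush -3 -> -3
bipush -9 -> -3 -9
irem      -> -3
bipush 9  -> -3 9
bipush -7 -> -3 9 -7
bipush 3  -> -3 9 -7 3
ineg      -> -3 9 -7 -3
imul      -> -3 9 21
bipush -6 -> -3 9 21 -6
bipush 40 -> -3 9 21 -6 40
imul      -> -3 9 21 -240
isub      -> -3 9 261
isub      -> -3 -252
isub      -> 249

249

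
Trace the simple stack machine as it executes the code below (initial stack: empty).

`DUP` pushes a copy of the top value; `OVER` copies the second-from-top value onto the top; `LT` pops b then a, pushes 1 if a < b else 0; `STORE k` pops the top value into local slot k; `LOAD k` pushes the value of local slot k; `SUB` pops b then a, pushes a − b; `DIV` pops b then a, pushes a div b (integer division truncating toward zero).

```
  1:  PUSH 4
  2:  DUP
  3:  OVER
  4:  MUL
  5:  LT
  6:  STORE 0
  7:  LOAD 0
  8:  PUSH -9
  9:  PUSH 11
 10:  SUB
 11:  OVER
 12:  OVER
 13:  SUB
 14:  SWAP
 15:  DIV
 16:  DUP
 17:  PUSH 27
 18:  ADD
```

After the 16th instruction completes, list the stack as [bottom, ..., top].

PUSH 4  → 4
DUP     → 4 4
OVER    → 4 4 4
MUL     → 4 16
LT      → 1
STORE 0 → (empty)
LOAD 0  → 1
PUSH -9 → 1 -9
PUSH 11 → 1 -9 11
SUB     → 1 -20
OVER    → 1 -20 1
OVER    → 1 -20 1 -20
SUB     → 1 -20 21
SWAP    → 1 21 -20
DIV     → 1 -1
DUP     → 1 -1 -1

[1, -1, -1]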